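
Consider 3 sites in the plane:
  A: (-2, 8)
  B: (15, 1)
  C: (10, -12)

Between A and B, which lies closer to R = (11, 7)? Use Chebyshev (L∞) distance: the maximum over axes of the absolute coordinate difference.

d(R,A) = max(13, 1) = 13
d(R,B) = max(4, 6) = 6
13 > 6, so B is closer.

B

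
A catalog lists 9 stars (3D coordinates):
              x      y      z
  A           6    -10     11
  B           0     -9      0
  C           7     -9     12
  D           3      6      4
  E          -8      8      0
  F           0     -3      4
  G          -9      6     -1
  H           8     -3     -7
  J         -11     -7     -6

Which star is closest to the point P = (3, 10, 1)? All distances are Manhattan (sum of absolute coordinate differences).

d(P,A) = |3−6| + |10−(-10)| + |1−11| = 3 + 20 + 10 = 33
d(P,B) = |3−0| + |10−(-9)| + |1−0| = 3 + 19 + 1 = 23
d(P,C) = |3−7| + |10−(-9)| + |1−12| = 4 + 19 + 11 = 34
d(P,D) = |3−3| + |10−6| + |1−4| = 0 + 4 + 3 = 7
d(P,E) = |3−(-8)| + |10−8| + |1−0| = 11 + 2 + 1 = 14
d(P,F) = |3−0| + |10−(-3)| + |1−4| = 3 + 13 + 3 = 19
d(P,G) = |3−(-9)| + |10−6| + |1−(-1)| = 12 + 4 + 2 = 18
d(P,H) = |3−8| + |10−(-3)| + |1−(-7)| = 5 + 13 + 8 = 26
d(P,J) = |3−(-11)| + |10−(-7)| + |1−(-6)| = 14 + 17 + 7 = 38
D is nearest.

D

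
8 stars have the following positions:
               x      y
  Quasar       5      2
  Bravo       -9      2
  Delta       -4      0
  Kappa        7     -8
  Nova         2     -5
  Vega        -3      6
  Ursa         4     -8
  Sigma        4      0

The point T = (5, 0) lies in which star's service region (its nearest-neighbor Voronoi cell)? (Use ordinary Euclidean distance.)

Sigma

Since √ is increasing, it suffices to compare squared distances:
d²(T, Quasar) = (5−5)² + (0−2)² = 0 + 4 = 4
d²(T, Bravo) = (5−(-9))² + (0−2)² = 196 + 4 = 200
d²(T, Delta) = (5−(-4))² + (0−0)² = 81 + 0 = 81
d²(T, Kappa) = (5−7)² + (0−(-8))² = 4 + 64 = 68
d²(T, Nova) = (5−2)² + (0−(-5))² = 9 + 25 = 34
d²(T, Vega) = (5−(-3))² + (0−6)² = 64 + 36 = 100
d²(T, Ursa) = (5−4)² + (0−(-8))² = 1 + 64 = 65
d²(T, Sigma) = (5−4)² + (0−0)² = 1 + 0 = 1
Minimum is at Sigma.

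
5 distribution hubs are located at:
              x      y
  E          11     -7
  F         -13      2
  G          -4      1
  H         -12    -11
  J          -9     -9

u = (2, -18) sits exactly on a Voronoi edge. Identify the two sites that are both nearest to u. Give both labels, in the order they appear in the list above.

E and J

Squared distances from u to each site:
|uE|² = (2−11)² + (-18−(-7))² = 81 + 121 = 202
|uF|² = (2−(-13))² + (-18−2)² = 225 + 400 = 625
|uG|² = (2−(-4))² + (-18−1)² = 36 + 361 = 397
|uH|² = (2−(-12))² + (-18−(-11))² = 196 + 49 = 245
|uJ|² = (2−(-9))² + (-18−(-9))² = 121 + 81 = 202
u is equidistant from E and J (both at squared distance 202), and every other site is strictly farther — so u lies on the E–J Voronoi edge.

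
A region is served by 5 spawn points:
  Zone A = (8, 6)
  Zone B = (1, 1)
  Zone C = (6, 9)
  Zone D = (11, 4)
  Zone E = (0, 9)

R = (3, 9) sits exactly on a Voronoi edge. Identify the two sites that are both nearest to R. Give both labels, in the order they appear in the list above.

Squared distances from R to each site:
d²(R, Zone A) = (3−8)² + (9−6)² = 25 + 9 = 34
d²(R, Zone B) = (3−1)² + (9−1)² = 4 + 64 = 68
d²(R, Zone C) = (3−6)² + (9−9)² = 9 + 0 = 9
d²(R, Zone D) = (3−11)² + (9−4)² = 64 + 25 = 89
d²(R, Zone E) = (3−0)² + (9−9)² = 9 + 0 = 9
R is equidistant from Zone C and Zone E (both at squared distance 9), and every other site is strictly farther — so R lies on the Zone C–Zone E Voronoi edge.

Zone C and Zone E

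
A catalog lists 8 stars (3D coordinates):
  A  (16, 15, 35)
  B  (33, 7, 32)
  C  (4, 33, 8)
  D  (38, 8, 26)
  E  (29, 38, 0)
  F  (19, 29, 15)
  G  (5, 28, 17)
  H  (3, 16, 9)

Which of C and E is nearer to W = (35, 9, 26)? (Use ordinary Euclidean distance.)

E

Compare squared distances:
|WC|² = (35−4)² + (9−33)² + (26−8)² = 961 + 576 + 324 = 1861
|WE|² = (35−29)² + (9−38)² + (26−0)² = 36 + 841 + 676 = 1553
1861 > 1553, so E is closer.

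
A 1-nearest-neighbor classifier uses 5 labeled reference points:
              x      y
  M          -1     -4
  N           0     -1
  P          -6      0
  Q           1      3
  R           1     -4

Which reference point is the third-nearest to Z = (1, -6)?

N

Compare squared distances (the ordering matches that of the actual distances):
|ZM|² = (1−(-1))² + (-6−(-4))² = 4 + 4 = 8
|ZN|² = (1−0)² + (-6−(-1))² = 1 + 25 = 26
|ZP|² = (1−(-6))² + (-6−0)² = 49 + 36 = 85
|ZQ|² = (1−1)² + (-6−3)² = 0 + 81 = 81
|ZR|² = (1−1)² + (-6−(-4))² = 0 + 4 = 4
Sorted ascending: R, M, N, Q, … — the third-nearest is N.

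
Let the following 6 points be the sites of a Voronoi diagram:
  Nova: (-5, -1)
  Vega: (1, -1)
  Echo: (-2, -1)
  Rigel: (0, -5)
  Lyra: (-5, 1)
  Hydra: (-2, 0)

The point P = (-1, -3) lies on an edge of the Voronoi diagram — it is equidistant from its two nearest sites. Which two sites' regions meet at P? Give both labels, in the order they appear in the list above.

Squared distances from P to each site:
d²(P, Nova) = (-1−(-5))² + (-3−(-1))² = 16 + 4 = 20
d²(P, Vega) = (-1−1)² + (-3−(-1))² = 4 + 4 = 8
d²(P, Echo) = (-1−(-2))² + (-3−(-1))² = 1 + 4 = 5
d²(P, Rigel) = (-1−0)² + (-3−(-5))² = 1 + 4 = 5
d²(P, Lyra) = (-1−(-5))² + (-3−1)² = 16 + 16 = 32
d²(P, Hydra) = (-1−(-2))² + (-3−0)² = 1 + 9 = 10
P is equidistant from Echo and Rigel (both at squared distance 5), and every other site is strictly farther — so P lies on the Echo–Rigel Voronoi edge.

Echo and Rigel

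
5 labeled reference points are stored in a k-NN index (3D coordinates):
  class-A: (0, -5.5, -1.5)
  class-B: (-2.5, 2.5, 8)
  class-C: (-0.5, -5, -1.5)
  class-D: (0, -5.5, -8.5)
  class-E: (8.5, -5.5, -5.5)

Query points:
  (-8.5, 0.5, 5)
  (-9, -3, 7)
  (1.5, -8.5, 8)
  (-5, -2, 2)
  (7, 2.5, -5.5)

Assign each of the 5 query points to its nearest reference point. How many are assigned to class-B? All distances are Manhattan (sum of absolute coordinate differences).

(-8.5, 0.5, 5) — d to each: class-A:21, class-B:11, class-C:20, class-D:28, class-E:33.5 → nearest is class-B
(-9, -3, 7) — d to each: class-A:20, class-B:13, class-C:19, class-D:27, class-E:32.5 → nearest is class-B
(1.5, -8.5, 8) — d to each: class-A:14, class-B:15, class-C:15, class-D:21, class-E:23.5 → nearest is class-A
(-5, -2, 2) — d to each: class-A:12, class-B:13, class-C:11, class-D:19, class-E:24.5 → nearest is class-C
(7, 2.5, -5.5) — d to each: class-A:19, class-B:23, class-C:19, class-D:18, class-E:9.5 → nearest is class-E
2 of the 5 points have class-B as nearest.

2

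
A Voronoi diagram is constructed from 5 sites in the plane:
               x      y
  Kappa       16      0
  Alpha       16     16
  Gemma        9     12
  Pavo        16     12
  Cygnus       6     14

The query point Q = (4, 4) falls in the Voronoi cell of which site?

Squared Euclidean distances:
d²(Q, Kappa) = (4−16)² + (4−0)² = 144 + 16 = 160
d²(Q, Alpha) = (4−16)² + (4−16)² = 144 + 144 = 288
d²(Q, Gemma) = (4−9)² + (4−12)² = 25 + 64 = 89
d²(Q, Pavo) = (4−16)² + (4−12)² = 144 + 64 = 208
d²(Q, Cygnus) = (4−6)² + (4−14)² = 4 + 100 = 104
Gemma is nearest.

Gemma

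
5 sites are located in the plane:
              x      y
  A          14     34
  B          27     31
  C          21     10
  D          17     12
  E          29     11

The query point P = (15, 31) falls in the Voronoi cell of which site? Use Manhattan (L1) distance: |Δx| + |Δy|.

A

d(P,A) = |15−14| + |31−34| = 1 + 3 = 4
d(P,B) = |15−27| + |31−31| = 12 + 0 = 12
d(P,C) = |15−21| + |31−10| = 6 + 21 = 27
d(P,D) = |15−17| + |31−12| = 2 + 19 = 21
d(P,E) = |15−29| + |31−11| = 14 + 20 = 34
Minimum is at A.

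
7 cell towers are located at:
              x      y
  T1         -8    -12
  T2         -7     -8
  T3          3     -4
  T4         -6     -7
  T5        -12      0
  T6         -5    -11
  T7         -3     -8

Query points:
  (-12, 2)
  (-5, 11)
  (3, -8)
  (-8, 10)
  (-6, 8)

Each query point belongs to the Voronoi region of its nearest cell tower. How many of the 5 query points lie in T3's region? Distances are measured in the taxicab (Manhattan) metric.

1

(-12, 2) — d to each: T1:18, T2:15, T3:21, T4:15, T5:2, T6:20, T7:19 → nearest is T5
(-5, 11) — d to each: T1:26, T2:21, T3:23, T4:19, T5:18, T6:22, T7:21 → nearest is T5
(3, -8) — d to each: T1:15, T2:10, T3:4, T4:10, T5:23, T6:11, T7:6 → nearest is T3
(-8, 10) — d to each: T1:22, T2:19, T3:25, T4:19, T5:14, T6:24, T7:23 → nearest is T5
(-6, 8) — d to each: T1:22, T2:17, T3:21, T4:15, T5:14, T6:20, T7:19 → nearest is T5
1 of the 5 points has T3 as nearest.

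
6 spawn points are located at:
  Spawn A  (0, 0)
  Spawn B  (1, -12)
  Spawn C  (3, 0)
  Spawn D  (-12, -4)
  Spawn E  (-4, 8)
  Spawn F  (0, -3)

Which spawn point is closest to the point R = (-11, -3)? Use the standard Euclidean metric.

Spawn D

Since √ is increasing, it suffices to compare squared distances:
d²(R, Spawn A) = (-11−0)² + (-3−0)² = 121 + 9 = 130
d²(R, Spawn B) = (-11−1)² + (-3−(-12))² = 144 + 81 = 225
d²(R, Spawn C) = (-11−3)² + (-3−0)² = 196 + 9 = 205
d²(R, Spawn D) = (-11−(-12))² + (-3−(-4))² = 1 + 1 = 2
d²(R, Spawn E) = (-11−(-4))² + (-3−8)² = 49 + 121 = 170
d²(R, Spawn F) = (-11−0)² + (-3−(-3))² = 121 + 0 = 121
Minimum is at Spawn D.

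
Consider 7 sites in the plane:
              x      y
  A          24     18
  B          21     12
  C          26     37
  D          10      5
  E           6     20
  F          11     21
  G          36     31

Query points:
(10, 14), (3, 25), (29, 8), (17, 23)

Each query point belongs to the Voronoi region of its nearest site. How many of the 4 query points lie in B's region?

1

(10, 14) — d² to each: A:212, B:125, C:785, D:81, E:52, F:50, G:965 → nearest is F
(3, 25) — d² to each: A:490, B:493, C:673, D:449, E:34, F:80, G:1125 → nearest is E
(29, 8) — d² to each: A:125, B:80, C:850, D:370, E:673, F:493, G:578 → nearest is B
(17, 23) — d² to each: A:74, B:137, C:277, D:373, E:130, F:40, G:425 → nearest is F
1 of the 4 points has B as nearest.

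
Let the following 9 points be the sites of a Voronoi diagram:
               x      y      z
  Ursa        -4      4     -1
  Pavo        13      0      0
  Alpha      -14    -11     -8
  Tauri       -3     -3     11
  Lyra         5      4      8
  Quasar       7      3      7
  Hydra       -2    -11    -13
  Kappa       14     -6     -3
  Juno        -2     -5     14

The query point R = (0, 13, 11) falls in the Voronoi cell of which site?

Lyra

Compare squared distances (the ordering matches that of the actual distances):
d²(R, Ursa) = (0−(-4))² + (13−4)² + (11−(-1))² = 16 + 81 + 144 = 241
d²(R, Pavo) = (0−13)² + (13−0)² + (11−0)² = 169 + 169 + 121 = 459
d²(R, Alpha) = (0−(-14))² + (13−(-11))² + (11−(-8))² = 196 + 576 + 361 = 1133
d²(R, Tauri) = (0−(-3))² + (13−(-3))² + (11−11)² = 9 + 256 + 0 = 265
d²(R, Lyra) = (0−5)² + (13−4)² + (11−8)² = 25 + 81 + 9 = 115
d²(R, Quasar) = (0−7)² + (13−3)² + (11−7)² = 49 + 100 + 16 = 165
d²(R, Hydra) = (0−(-2))² + (13−(-11))² + (11−(-13))² = 4 + 576 + 576 = 1156
d²(R, Kappa) = (0−14)² + (13−(-6))² + (11−(-3))² = 196 + 361 + 196 = 753
d²(R, Juno) = (0−(-2))² + (13−(-5))² + (11−14)² = 4 + 324 + 9 = 337
Lyra is nearest.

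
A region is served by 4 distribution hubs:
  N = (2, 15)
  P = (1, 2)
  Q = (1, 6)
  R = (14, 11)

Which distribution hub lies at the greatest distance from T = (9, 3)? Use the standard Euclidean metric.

N

Since √ is increasing, it suffices to compare squared distances:
|TN|² = 49 + 144 = 193
|TP|² = 64 + 1 = 65
|TQ|² = 64 + 9 = 73
|TR|² = 25 + 64 = 89
The largest is to N.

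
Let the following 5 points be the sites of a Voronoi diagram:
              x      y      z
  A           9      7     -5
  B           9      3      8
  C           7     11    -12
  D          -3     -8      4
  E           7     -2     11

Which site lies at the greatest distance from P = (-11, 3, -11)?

E

Squared Euclidean distances:
|PA|² = (-11−9)² + (3−7)² + (-11−(-5))² = 400 + 16 + 36 = 452
|PB|² = (-11−9)² + (3−3)² + (-11−8)² = 400 + 0 + 361 = 761
|PC|² = (-11−7)² + (3−11)² + (-11−(-12))² = 324 + 64 + 1 = 389
|PD|² = (-11−(-3))² + (3−(-8))² + (-11−4)² = 64 + 121 + 225 = 410
|PE|² = (-11−7)² + (3−(-2))² + (-11−11)² = 324 + 25 + 484 = 833
The largest is to E.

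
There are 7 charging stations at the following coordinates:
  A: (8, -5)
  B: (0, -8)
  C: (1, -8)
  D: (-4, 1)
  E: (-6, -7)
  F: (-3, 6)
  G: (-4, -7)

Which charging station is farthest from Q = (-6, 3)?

A

Squared Euclidean distances:
|QA|² = (-6−8)² + (3−(-5))² = 196 + 64 = 260
|QB|² = (-6−0)² + (3−(-8))² = 36 + 121 = 157
|QC|² = (-6−1)² + (3−(-8))² = 49 + 121 = 170
|QD|² = (-6−(-4))² + (3−1)² = 4 + 4 = 8
|QE|² = (-6−(-6))² + (3−(-7))² = 0 + 100 = 100
|QF|² = (-6−(-3))² + (3−6)² = 9 + 9 = 18
|QG|² = (-6−(-4))² + (3−(-7))² = 4 + 100 = 104
The largest is to A.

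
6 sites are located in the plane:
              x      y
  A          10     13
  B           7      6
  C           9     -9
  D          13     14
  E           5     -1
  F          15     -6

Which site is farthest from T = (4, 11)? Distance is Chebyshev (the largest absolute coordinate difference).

C

d(T,A) = max(6, 2) = 6
d(T,B) = max(3, 5) = 5
d(T,C) = max(5, 20) = 20
d(T,D) = max(9, 3) = 9
d(T,E) = max(1, 12) = 12
d(T,F) = max(11, 17) = 17
The largest is to C.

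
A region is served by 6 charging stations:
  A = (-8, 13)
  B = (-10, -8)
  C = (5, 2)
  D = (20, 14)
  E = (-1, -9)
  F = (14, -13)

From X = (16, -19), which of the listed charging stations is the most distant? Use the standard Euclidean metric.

A

Since √ is increasing, it suffices to compare squared distances:
|XA|² = (16−(-8))² + (-19−13)² = 576 + 1024 = 1600
|XB|² = (16−(-10))² + (-19−(-8))² = 676 + 121 = 797
|XC|² = (16−5)² + (-19−2)² = 121 + 441 = 562
|XD|² = (16−20)² + (-19−14)² = 16 + 1089 = 1105
|XE|² = (16−(-1))² + (-19−(-9))² = 289 + 100 = 389
|XF|² = (16−14)² + (-19−(-13))² = 4 + 36 = 40
The largest is to A.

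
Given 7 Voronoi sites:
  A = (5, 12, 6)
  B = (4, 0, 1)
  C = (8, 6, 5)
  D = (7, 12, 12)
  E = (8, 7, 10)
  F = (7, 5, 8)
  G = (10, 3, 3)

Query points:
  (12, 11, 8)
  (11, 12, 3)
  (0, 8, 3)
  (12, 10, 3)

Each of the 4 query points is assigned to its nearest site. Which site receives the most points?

A

(12, 11, 8) — d² to each: A:54, B:234, C:50, D:42, E:36, F:61, G:93 → nearest is E
(11, 12, 3) — d² to each: A:45, B:197, C:49, D:97, E:83, F:90, G:82 → nearest is A
(0, 8, 3) — d² to each: A:50, B:84, C:72, D:146, E:114, F:83, G:125 → nearest is A
(12, 10, 3) — d² to each: A:62, B:168, C:36, D:110, E:74, F:75, G:53 → nearest is C
Tally — A:2, C:1, E:1. A captures the most (2).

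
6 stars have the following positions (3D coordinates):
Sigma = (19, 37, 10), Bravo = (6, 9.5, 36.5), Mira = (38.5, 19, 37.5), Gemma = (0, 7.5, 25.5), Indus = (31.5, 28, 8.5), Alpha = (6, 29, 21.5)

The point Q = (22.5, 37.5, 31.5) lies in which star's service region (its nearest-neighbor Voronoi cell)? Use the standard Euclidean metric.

Squared Euclidean distances:
d²(Q, Sigma) = 12.25 + 0.25 + 462.25 = 474.75
d²(Q, Bravo) = 272.25 + 784 + 25 = 1081.25
d²(Q, Mira) = 256 + 342.25 + 36 = 634.25
d²(Q, Gemma) = 506.25 + 900 + 36 = 1442.25
d²(Q, Indus) = 81 + 90.25 + 529 = 700.25
d²(Q, Alpha) = 272.25 + 72.25 + 100 = 444.5
Alpha is nearest.

Alpha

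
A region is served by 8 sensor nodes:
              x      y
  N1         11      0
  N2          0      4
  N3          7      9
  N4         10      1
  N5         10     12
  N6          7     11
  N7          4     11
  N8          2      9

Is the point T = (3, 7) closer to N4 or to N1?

Compare squared distances:
|TN4|² = (3−10)² + (7−1)² = 49 + 36 = 85
|TN1|² = (3−11)² + (7−0)² = 64 + 49 = 113
85 < 113, so N4 is closer.

N4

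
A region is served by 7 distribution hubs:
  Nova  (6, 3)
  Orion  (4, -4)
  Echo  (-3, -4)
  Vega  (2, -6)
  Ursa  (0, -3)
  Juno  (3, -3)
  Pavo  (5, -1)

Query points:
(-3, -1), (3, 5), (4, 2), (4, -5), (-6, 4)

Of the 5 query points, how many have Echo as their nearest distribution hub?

2

(-3, -1) — d² to each: Nova:97, Orion:58, Echo:9, Vega:50, Ursa:13, Juno:40, Pavo:64 → nearest is Echo
(3, 5) — d² to each: Nova:13, Orion:82, Echo:117, Vega:122, Ursa:73, Juno:64, Pavo:40 → nearest is Nova
(4, 2) — d² to each: Nova:5, Orion:36, Echo:85, Vega:68, Ursa:41, Juno:26, Pavo:10 → nearest is Nova
(4, -5) — d² to each: Nova:68, Orion:1, Echo:50, Vega:5, Ursa:20, Juno:5, Pavo:17 → nearest is Orion
(-6, 4) — d² to each: Nova:145, Orion:164, Echo:73, Vega:164, Ursa:85, Juno:130, Pavo:146 → nearest is Echo
2 of the 5 points have Echo as nearest.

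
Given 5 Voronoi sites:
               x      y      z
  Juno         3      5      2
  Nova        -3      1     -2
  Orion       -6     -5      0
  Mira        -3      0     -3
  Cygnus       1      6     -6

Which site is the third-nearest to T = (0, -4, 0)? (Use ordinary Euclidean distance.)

Squared Euclidean distances:
d²(T, Juno) = (0−3)² + (-4−5)² + (0−2)² = 9 + 81 + 4 = 94
d²(T, Nova) = (0−(-3))² + (-4−1)² + (0−(-2))² = 9 + 25 + 4 = 38
d²(T, Orion) = (0−(-6))² + (-4−(-5))² + (0−0)² = 36 + 1 + 0 = 37
d²(T, Mira) = (0−(-3))² + (-4−0)² + (0−(-3))² = 9 + 16 + 9 = 34
d²(T, Cygnus) = (0−1)² + (-4−6)² + (0−(-6))² = 1 + 100 + 36 = 137
Sorted ascending: Mira, Orion, Nova, Juno, … — the third-nearest is Nova.

Nova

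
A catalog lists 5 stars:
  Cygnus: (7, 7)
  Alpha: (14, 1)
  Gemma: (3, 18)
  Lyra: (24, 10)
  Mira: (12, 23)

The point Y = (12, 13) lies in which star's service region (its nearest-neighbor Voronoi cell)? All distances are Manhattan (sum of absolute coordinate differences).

Mira

d(Y, Cygnus) = |12−7| + |13−7| = 5 + 6 = 11
d(Y, Alpha) = |12−14| + |13−1| = 2 + 12 = 14
d(Y, Gemma) = |12−3| + |13−18| = 9 + 5 = 14
d(Y, Lyra) = |12−24| + |13−10| = 12 + 3 = 15
d(Y, Mira) = |12−12| + |13−23| = 0 + 10 = 10
Mira is nearest.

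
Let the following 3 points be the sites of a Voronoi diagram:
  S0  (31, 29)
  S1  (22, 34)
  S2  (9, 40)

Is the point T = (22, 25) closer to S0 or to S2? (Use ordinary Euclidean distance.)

S0

Compare squared distances:
|TS0|² = (22−31)² + (25−29)² = 81 + 16 = 97
|TS2|² = (22−9)² + (25−40)² = 169 + 225 = 394
97 < 394, so S0 is closer.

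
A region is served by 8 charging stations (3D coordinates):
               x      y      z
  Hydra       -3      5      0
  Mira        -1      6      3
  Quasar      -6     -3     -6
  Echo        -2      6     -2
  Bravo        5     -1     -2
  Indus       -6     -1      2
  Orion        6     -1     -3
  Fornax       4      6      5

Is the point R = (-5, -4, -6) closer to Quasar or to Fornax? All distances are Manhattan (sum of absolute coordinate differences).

d(R, Quasar) = |-5−(-6)| + |-4−(-3)| + |-6−(-6)| = 1 + 1 + 0 = 2
d(R, Fornax) = |-5−4| + |-4−6| + |-6−5| = 9 + 10 + 11 = 30
2 < 30, so Quasar is closer.

Quasar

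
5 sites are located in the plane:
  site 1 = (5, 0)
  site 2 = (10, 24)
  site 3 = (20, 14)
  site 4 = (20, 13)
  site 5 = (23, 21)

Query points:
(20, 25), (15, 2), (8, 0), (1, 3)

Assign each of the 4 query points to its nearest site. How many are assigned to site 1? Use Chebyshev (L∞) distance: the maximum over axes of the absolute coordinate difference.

3

(20, 25) — d to each: site 1:25, site 2:10, site 3:11, site 4:12, site 5:4 → nearest is site 5
(15, 2) — d to each: site 1:10, site 2:22, site 3:12, site 4:11, site 5:19 → nearest is site 1
(8, 0) — d to each: site 1:3, site 2:24, site 3:14, site 4:13, site 5:21 → nearest is site 1
(1, 3) — d to each: site 1:4, site 2:21, site 3:19, site 4:19, site 5:22 → nearest is site 1
3 of the 4 points have site 1 as nearest.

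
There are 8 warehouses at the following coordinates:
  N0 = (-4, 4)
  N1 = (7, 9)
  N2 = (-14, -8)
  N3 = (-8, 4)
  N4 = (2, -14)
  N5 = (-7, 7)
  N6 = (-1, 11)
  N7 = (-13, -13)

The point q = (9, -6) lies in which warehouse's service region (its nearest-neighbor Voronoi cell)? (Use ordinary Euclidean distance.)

Compare squared distances (the ordering matches that of the actual distances):
|qN0|² = (9−(-4))² + (-6−4)² = 169 + 100 = 269
|qN1|² = (9−7)² + (-6−9)² = 4 + 225 = 229
|qN2|² = (9−(-14))² + (-6−(-8))² = 529 + 4 = 533
|qN3|² = (9−(-8))² + (-6−4)² = 289 + 100 = 389
|qN4|² = (9−2)² + (-6−(-14))² = 49 + 64 = 113
|qN5|² = (9−(-7))² + (-6−7)² = 256 + 169 = 425
|qN6|² = (9−(-1))² + (-6−11)² = 100 + 289 = 389
|qN7|² = (9−(-13))² + (-6−(-13))² = 484 + 49 = 533
Minimum is at N4.

N4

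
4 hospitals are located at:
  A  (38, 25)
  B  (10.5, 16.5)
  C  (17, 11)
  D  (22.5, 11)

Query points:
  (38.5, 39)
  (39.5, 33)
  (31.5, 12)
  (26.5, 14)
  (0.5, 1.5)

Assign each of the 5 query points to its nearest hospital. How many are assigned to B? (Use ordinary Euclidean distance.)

(38.5, 39) — d² to each: A:196.25, B:1290.25, C:1246.25, D:1040 → nearest is A
(39.5, 33) — d² to each: A:66.25, B:1113.25, C:990.25, D:773 → nearest is A
(31.5, 12) — d² to each: A:211.25, B:461.25, C:211.25, D:82 → nearest is D
(26.5, 14) — d² to each: A:253.25, B:262.25, C:99.25, D:25 → nearest is D
(0.5, 1.5) — d² to each: A:1958.5, B:325, C:362.5, D:574.25 → nearest is B
1 of the 5 points has B as nearest.

1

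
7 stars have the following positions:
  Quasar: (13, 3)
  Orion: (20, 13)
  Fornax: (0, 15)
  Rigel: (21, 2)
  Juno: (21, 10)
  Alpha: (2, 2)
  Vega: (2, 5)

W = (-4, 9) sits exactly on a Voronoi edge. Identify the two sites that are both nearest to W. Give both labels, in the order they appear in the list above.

Squared distances from W to each site:
d²(W, Quasar) = (-4−13)² + (9−3)² = 289 + 36 = 325
d²(W, Orion) = (-4−20)² + (9−13)² = 576 + 16 = 592
d²(W, Fornax) = (-4−0)² + (9−15)² = 16 + 36 = 52
d²(W, Rigel) = (-4−21)² + (9−2)² = 625 + 49 = 674
d²(W, Juno) = (-4−21)² + (9−10)² = 625 + 1 = 626
d²(W, Alpha) = (-4−2)² + (9−2)² = 36 + 49 = 85
d²(W, Vega) = (-4−2)² + (9−5)² = 36 + 16 = 52
W is equidistant from Fornax and Vega (both at squared distance 52), and every other site is strictly farther — so W lies on the Fornax–Vega Voronoi edge.

Fornax and Vega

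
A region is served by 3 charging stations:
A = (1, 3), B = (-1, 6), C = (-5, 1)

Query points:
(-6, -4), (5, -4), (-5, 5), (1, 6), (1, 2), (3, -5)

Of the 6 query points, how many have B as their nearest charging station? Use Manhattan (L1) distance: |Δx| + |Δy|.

(-6, -4) — d to each: A:14, B:15, C:6 → nearest is C
(5, -4) — d to each: A:11, B:16, C:15 → nearest is A
(-5, 5) — d to each: A:8, B:5, C:4 → nearest is C
(1, 6) — d to each: A:3, B:2, C:11 → nearest is B
(1, 2) — d to each: A:1, B:6, C:7 → nearest is A
(3, -5) — d to each: A:10, B:15, C:14 → nearest is A
1 of the 6 points has B as nearest.

1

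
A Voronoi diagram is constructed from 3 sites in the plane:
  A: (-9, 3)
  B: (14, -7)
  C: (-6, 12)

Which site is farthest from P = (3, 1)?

C

Compare squared distances (the ordering matches that of the actual distances):
|PA|² = (3−(-9))² + (1−3)² = 144 + 4 = 148
|PB|² = (3−14)² + (1−(-7))² = 121 + 64 = 185
|PC|² = (3−(-6))² + (1−12)² = 81 + 121 = 202
The largest is to C.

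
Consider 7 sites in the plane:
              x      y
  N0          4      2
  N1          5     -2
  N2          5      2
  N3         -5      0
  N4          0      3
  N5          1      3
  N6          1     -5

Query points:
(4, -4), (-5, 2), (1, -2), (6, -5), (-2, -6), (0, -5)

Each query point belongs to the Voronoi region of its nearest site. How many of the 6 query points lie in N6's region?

3

(4, -4) — d² to each: N0:36, N1:5, N2:37, N3:97, N4:65, N5:58, N6:10 → nearest is N1
(-5, 2) — d² to each: N0:81, N1:116, N2:100, N3:4, N4:26, N5:37, N6:85 → nearest is N3
(1, -2) — d² to each: N0:25, N1:16, N2:32, N3:40, N4:26, N5:25, N6:9 → nearest is N6
(6, -5) — d² to each: N0:53, N1:10, N2:50, N3:146, N4:100, N5:89, N6:25 → nearest is N1
(-2, -6) — d² to each: N0:100, N1:65, N2:113, N3:45, N4:85, N5:90, N6:10 → nearest is N6
(0, -5) — d² to each: N0:65, N1:34, N2:74, N3:50, N4:64, N5:65, N6:1 → nearest is N6
3 of the 6 points have N6 as nearest.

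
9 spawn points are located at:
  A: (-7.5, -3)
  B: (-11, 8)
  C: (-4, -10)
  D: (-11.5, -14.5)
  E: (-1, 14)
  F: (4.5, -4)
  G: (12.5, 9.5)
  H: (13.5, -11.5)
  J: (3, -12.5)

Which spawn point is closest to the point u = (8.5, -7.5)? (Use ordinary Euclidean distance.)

F

Compare squared distances (the ordering matches that of the actual distances):
|uA|² = (8.5−(-7.5))² + (-7.5−(-3))² = 256 + 20.25 = 276.25
|uB|² = (8.5−(-11))² + (-7.5−8)² = 380.25 + 240.25 = 620.5
|uC|² = (8.5−(-4))² + (-7.5−(-10))² = 156.25 + 6.25 = 162.5
|uD|² = (8.5−(-11.5))² + (-7.5−(-14.5))² = 400 + 49 = 449
|uE|² = (8.5−(-1))² + (-7.5−14)² = 90.25 + 462.25 = 552.5
|uF|² = (8.5−4.5)² + (-7.5−(-4))² = 16 + 12.25 = 28.25
|uG|² = (8.5−12.5)² + (-7.5−9.5)² = 16 + 289 = 305
|uH|² = (8.5−13.5)² + (-7.5−(-11.5))² = 25 + 16 = 41
|uJ|² = (8.5−3)² + (-7.5−(-12.5))² = 30.25 + 25 = 55.25
The smallest is to F, so u lies in the Voronoi region of F.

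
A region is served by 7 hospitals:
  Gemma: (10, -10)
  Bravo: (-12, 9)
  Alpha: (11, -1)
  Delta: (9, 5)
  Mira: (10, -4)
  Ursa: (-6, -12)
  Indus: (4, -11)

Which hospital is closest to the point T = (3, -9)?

Squared Euclidean distances:
d²(T, Gemma) = (3−10)² + (-9−(-10))² = 49 + 1 = 50
d²(T, Bravo) = (3−(-12))² + (-9−9)² = 225 + 324 = 549
d²(T, Alpha) = (3−11)² + (-9−(-1))² = 64 + 64 = 128
d²(T, Delta) = (3−9)² + (-9−5)² = 36 + 196 = 232
d²(T, Mira) = (3−10)² + (-9−(-4))² = 49 + 25 = 74
d²(T, Ursa) = (3−(-6))² + (-9−(-12))² = 81 + 9 = 90
d²(T, Indus) = (3−4)² + (-9−(-11))² = 1 + 4 = 5
Indus is nearest.

Indus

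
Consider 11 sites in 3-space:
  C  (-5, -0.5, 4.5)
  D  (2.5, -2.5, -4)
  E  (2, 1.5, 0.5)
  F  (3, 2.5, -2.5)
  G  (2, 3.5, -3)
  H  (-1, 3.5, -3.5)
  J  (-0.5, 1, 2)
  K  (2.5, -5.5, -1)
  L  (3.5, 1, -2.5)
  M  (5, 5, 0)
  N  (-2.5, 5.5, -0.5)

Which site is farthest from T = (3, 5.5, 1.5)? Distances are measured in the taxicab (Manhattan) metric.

d(T,C) = 8 + 6 + 3 = 17
d(T,D) = 0.5 + 8 + 5.5 = 14
d(T,E) = 1 + 4 + 1 = 6
d(T,F) = 0 + 3 + 4 = 7
d(T,G) = 1 + 2 + 4.5 = 7.5
d(T,H) = 4 + 2 + 5 = 11
d(T,J) = 3.5 + 4.5 + 0.5 = 8.5
d(T,K) = 0.5 + 11 + 2.5 = 14
d(T,L) = 0.5 + 4.5 + 4 = 9
d(T,M) = 2 + 0.5 + 1.5 = 4
d(T,N) = 5.5 + 0 + 2 = 7.5
The largest is to C.

C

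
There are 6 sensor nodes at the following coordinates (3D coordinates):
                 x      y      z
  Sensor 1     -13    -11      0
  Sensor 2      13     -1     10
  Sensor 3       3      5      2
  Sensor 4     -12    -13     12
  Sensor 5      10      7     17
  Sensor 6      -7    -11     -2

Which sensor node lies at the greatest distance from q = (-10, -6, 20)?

Since √ is increasing, it suffices to compare squared distances:
d²(q, Sensor 1) = (-10−(-13))² + (-6−(-11))² + (20−0)² = 9 + 25 + 400 = 434
d²(q, Sensor 2) = (-10−13)² + (-6−(-1))² + (20−10)² = 529 + 25 + 100 = 654
d²(q, Sensor 3) = (-10−3)² + (-6−5)² + (20−2)² = 169 + 121 + 324 = 614
d²(q, Sensor 4) = (-10−(-12))² + (-6−(-13))² + (20−12)² = 4 + 49 + 64 = 117
d²(q, Sensor 5) = (-10−10)² + (-6−7)² + (20−17)² = 400 + 169 + 9 = 578
d²(q, Sensor 6) = (-10−(-7))² + (-6−(-11))² + (20−(-2))² = 9 + 25 + 484 = 518
The largest is to Sensor 2.

Sensor 2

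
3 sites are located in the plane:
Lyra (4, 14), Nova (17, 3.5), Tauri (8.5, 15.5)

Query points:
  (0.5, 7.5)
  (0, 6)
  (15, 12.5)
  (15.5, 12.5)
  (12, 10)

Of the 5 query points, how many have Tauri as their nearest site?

(0.5, 7.5) — d² to each: Lyra:54.5, Nova:288.25, Tauri:128 → nearest is Lyra
(0, 6) — d² to each: Lyra:80, Nova:295.25, Tauri:162.5 → nearest is Lyra
(15, 12.5) — d² to each: Lyra:123.25, Nova:85, Tauri:51.25 → nearest is Tauri
(15.5, 12.5) — d² to each: Lyra:134.5, Nova:83.25, Tauri:58 → nearest is Tauri
(12, 10) — d² to each: Lyra:80, Nova:67.25, Tauri:42.5 → nearest is Tauri
3 of the 5 points have Tauri as nearest.

3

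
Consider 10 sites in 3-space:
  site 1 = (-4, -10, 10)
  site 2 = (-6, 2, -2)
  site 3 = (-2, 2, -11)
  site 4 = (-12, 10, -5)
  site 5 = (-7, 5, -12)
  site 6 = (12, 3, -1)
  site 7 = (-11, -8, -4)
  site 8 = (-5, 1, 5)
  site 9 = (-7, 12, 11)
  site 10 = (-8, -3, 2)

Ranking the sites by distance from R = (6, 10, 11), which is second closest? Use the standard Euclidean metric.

site 6

Since √ is increasing, it suffices to compare squared distances:
d²(R, site 1) = (6−(-4))² + (10−(-10))² + (11−10)² = 100 + 400 + 1 = 501
d²(R, site 2) = (6−(-6))² + (10−2)² + (11−(-2))² = 144 + 64 + 169 = 377
d²(R, site 3) = (6−(-2))² + (10−2)² + (11−(-11))² = 64 + 64 + 484 = 612
d²(R, site 4) = (6−(-12))² + (10−10)² + (11−(-5))² = 324 + 0 + 256 = 580
d²(R, site 5) = (6−(-7))² + (10−5)² + (11−(-12))² = 169 + 25 + 529 = 723
d²(R, site 6) = (6−12)² + (10−3)² + (11−(-1))² = 36 + 49 + 144 = 229
d²(R, site 7) = (6−(-11))² + (10−(-8))² + (11−(-4))² = 289 + 324 + 225 = 838
d²(R, site 8) = (6−(-5))² + (10−1)² + (11−5)² = 121 + 81 + 36 = 238
d²(R, site 9) = (6−(-7))² + (10−12)² + (11−11)² = 169 + 4 + 0 = 173
d²(R, site 10) = (6−(-8))² + (10−(-3))² + (11−2)² = 196 + 169 + 81 = 446
Sorted ascending: site 9, site 6, site 8, … — the second-nearest is site 6.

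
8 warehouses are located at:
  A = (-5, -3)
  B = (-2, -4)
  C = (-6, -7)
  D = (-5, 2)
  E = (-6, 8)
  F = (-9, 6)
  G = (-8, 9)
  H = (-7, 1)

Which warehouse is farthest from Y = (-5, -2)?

Squared Euclidean distances:
|YA|² = 0 + 1 = 1
|YB|² = 9 + 4 = 13
|YC|² = 1 + 25 = 26
|YD|² = 0 + 16 = 16
|YE|² = 1 + 100 = 101
|YF|² = 16 + 64 = 80
|YG|² = 9 + 121 = 130
|YH|² = 4 + 9 = 13
The largest is to G.

G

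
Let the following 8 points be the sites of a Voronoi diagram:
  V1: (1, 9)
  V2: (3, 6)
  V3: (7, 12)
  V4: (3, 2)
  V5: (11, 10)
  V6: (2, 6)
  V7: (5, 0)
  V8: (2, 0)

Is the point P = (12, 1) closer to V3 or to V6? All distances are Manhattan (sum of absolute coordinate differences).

V6

d(P,V3) = |12−7| + |1−12| = 5 + 11 = 16
d(P,V6) = |12−2| + |1−6| = 10 + 5 = 15
16 > 15, so V6 is closer.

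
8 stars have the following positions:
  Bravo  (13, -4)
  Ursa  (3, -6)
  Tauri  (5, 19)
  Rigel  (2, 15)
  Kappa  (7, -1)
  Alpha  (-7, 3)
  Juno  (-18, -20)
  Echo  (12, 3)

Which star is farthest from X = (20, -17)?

Tauri

Since √ is increasing, it suffices to compare squared distances:
d²(X, Bravo) = (20−13)² + (-17−(-4))² = 49 + 169 = 218
d²(X, Ursa) = (20−3)² + (-17−(-6))² = 289 + 121 = 410
d²(X, Tauri) = (20−5)² + (-17−19)² = 225 + 1296 = 1521
d²(X, Rigel) = (20−2)² + (-17−15)² = 324 + 1024 = 1348
d²(X, Kappa) = (20−7)² + (-17−(-1))² = 169 + 256 = 425
d²(X, Alpha) = (20−(-7))² + (-17−3)² = 729 + 400 = 1129
d²(X, Juno) = (20−(-18))² + (-17−(-20))² = 1444 + 9 = 1453
d²(X, Echo) = (20−12)² + (-17−3)² = 64 + 400 = 464
The largest is to Tauri.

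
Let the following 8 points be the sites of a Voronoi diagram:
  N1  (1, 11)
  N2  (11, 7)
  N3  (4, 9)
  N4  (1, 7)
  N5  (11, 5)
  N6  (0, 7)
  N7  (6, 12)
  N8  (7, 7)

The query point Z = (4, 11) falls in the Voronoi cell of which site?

N3

Squared Euclidean distances:
|ZN1|² = 9 + 0 = 9
|ZN2|² = 49 + 16 = 65
|ZN3|² = 0 + 4 = 4
|ZN4|² = 9 + 16 = 25
|ZN5|² = 49 + 36 = 85
|ZN6|² = 16 + 16 = 32
|ZN7|² = 4 + 1 = 5
|ZN8|² = 9 + 16 = 25
N3 is nearest.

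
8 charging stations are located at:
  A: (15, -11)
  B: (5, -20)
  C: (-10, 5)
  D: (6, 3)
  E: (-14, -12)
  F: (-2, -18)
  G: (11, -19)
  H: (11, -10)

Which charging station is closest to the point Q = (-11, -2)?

Compare squared distances (the ordering matches that of the actual distances):
|QA|² = 676 + 81 = 757
|QB|² = 256 + 324 = 580
|QC|² = 1 + 49 = 50
|QD|² = 289 + 25 = 314
|QE|² = 9 + 100 = 109
|QF|² = 81 + 256 = 337
|QG|² = 484 + 289 = 773
|QH|² = 484 + 64 = 548
The smallest is to C, so Q lies in the Voronoi region of C.

C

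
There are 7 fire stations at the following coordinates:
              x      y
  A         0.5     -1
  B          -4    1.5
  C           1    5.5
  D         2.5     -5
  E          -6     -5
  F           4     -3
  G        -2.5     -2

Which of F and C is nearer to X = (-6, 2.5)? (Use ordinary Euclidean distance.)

C

Compare squared distances:
|XF|² = (-6−4)² + (2.5−(-3))² = 100 + 30.25 = 130.25
|XC|² = (-6−1)² + (2.5−5.5)² = 49 + 9 = 58
130.25 > 58, so C is closer.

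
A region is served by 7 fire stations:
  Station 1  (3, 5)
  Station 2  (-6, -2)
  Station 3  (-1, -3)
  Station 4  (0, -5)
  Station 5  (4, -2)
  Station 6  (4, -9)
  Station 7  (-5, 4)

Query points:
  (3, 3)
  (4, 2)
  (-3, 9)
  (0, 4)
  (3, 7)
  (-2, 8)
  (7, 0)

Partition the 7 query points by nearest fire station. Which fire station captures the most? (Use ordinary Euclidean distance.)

(3, 3) — d² to each: Station 1:4, Station 2:106, Station 3:52, Station 4:73, Station 5:26, Station 6:145, Station 7:65 → nearest is Station 1
(4, 2) — d² to each: Station 1:10, Station 2:116, Station 3:50, Station 4:65, Station 5:16, Station 6:121, Station 7:85 → nearest is Station 1
(-3, 9) — d² to each: Station 1:52, Station 2:130, Station 3:148, Station 4:205, Station 5:170, Station 6:373, Station 7:29 → nearest is Station 7
(0, 4) — d² to each: Station 1:10, Station 2:72, Station 3:50, Station 4:81, Station 5:52, Station 6:185, Station 7:25 → nearest is Station 1
(3, 7) — d² to each: Station 1:4, Station 2:162, Station 3:116, Station 4:153, Station 5:82, Station 6:257, Station 7:73 → nearest is Station 1
(-2, 8) — d² to each: Station 1:34, Station 2:116, Station 3:122, Station 4:173, Station 5:136, Station 6:325, Station 7:25 → nearest is Station 7
(7, 0) — d² to each: Station 1:41, Station 2:173, Station 3:73, Station 4:74, Station 5:13, Station 6:90, Station 7:160 → nearest is Station 5
Tally — Station 1:4, Station 5:1, Station 7:2. Station 1 captures the most (4).

Station 1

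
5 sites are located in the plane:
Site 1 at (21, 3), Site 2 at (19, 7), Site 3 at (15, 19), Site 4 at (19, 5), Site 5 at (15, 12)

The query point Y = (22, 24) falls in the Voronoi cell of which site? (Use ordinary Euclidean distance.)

Since √ is increasing, it suffices to compare squared distances:
d²(Y, Site 1) = (22−21)² + (24−3)² = 1 + 441 = 442
d²(Y, Site 2) = (22−19)² + (24−7)² = 9 + 289 = 298
d²(Y, Site 3) = (22−15)² + (24−19)² = 49 + 25 = 74
d²(Y, Site 4) = (22−19)² + (24−5)² = 9 + 361 = 370
d²(Y, Site 5) = (22−15)² + (24−12)² = 49 + 144 = 193
Minimum is at Site 3.

Site 3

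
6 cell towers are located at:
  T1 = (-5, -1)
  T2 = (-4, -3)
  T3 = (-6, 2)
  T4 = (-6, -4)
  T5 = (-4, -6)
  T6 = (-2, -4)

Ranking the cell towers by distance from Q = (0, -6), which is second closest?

Since √ is increasing, it suffices to compare squared distances:
|QT1|² = (0−(-5))² + (-6−(-1))² = 25 + 25 = 50
|QT2|² = (0−(-4))² + (-6−(-3))² = 16 + 9 = 25
|QT3|² = (0−(-6))² + (-6−2)² = 36 + 64 = 100
|QT4|² = (0−(-6))² + (-6−(-4))² = 36 + 4 = 40
|QT5|² = (0−(-4))² + (-6−(-6))² = 16 + 0 = 16
|QT6|² = (0−(-2))² + (-6−(-4))² = 4 + 4 = 8
Sorted ascending: T6, T5, T2, … — the second-nearest is T5.

T5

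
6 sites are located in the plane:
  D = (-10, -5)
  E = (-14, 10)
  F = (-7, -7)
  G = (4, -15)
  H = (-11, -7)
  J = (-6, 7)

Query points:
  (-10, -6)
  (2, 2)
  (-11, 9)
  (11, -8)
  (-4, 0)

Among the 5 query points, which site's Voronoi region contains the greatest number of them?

(-10, -6) — d² to each: D:1, E:272, F:10, G:277, H:2, J:185 → nearest is D
(2, 2) — d² to each: D:193, E:320, F:162, G:293, H:250, J:89 → nearest is J
(-11, 9) — d² to each: D:197, E:10, F:272, G:801, H:256, J:29 → nearest is E
(11, -8) — d² to each: D:450, E:949, F:325, G:98, H:485, J:514 → nearest is G
(-4, 0) — d² to each: D:61, E:200, F:58, G:289, H:98, J:53 → nearest is J
Tally — D:1, E:1, G:1, J:2. J captures the most (2).

J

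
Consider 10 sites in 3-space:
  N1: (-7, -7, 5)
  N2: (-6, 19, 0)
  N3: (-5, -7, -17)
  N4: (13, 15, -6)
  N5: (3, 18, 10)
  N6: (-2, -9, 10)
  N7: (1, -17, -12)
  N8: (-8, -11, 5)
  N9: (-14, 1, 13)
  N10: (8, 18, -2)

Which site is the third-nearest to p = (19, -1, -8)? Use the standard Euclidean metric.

N7

Compare squared distances (the ordering matches that of the actual distances):
|pN1|² = 676 + 36 + 169 = 881
|pN2|² = 625 + 400 + 64 = 1089
|pN3|² = 576 + 36 + 81 = 693
|pN4|² = 36 + 256 + 4 = 296
|pN5|² = 256 + 361 + 324 = 941
|pN6|² = 441 + 64 + 324 = 829
|pN7|² = 324 + 256 + 16 = 596
|pN8|² = 729 + 100 + 169 = 998
|pN9|² = 1089 + 4 + 441 = 1534
d²(p, N10) = 121 + 361 + 36 = 518
Sorted ascending: N4, N10, N7, N3, … — the third-nearest is N7.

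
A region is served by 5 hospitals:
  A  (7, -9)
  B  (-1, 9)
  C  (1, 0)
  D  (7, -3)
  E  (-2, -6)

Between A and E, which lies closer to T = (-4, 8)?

Compare squared distances:
|TA|² = (-4−7)² + (8−(-9))² = 121 + 289 = 410
|TE|² = (-4−(-2))² + (8−(-6))² = 4 + 196 = 200
410 > 200, so E is closer.

E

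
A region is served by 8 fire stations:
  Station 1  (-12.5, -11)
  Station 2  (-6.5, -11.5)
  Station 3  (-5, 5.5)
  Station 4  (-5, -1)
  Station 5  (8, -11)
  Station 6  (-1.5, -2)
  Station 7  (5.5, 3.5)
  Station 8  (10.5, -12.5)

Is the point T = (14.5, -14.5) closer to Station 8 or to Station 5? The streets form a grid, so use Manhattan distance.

d(T, Station 8) = |14.5−10.5| + |-14.5−(-12.5)| = 4 + 2 = 6
d(T, Station 5) = |14.5−8| + |-14.5−(-11)| = 6.5 + 3.5 = 10
6 < 10, so Station 8 is closer.

Station 8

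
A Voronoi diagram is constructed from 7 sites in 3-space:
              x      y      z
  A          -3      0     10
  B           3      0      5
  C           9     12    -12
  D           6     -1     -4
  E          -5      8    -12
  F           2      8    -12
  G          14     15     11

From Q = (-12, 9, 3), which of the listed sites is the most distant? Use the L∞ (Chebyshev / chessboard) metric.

G

d(Q,A) = max(9, 9, 7) = 9
d(Q,B) = max(15, 9, 2) = 15
d(Q,C) = max(21, 3, 15) = 21
d(Q,D) = max(18, 10, 7) = 18
d(Q,E) = max(7, 1, 15) = 15
d(Q,F) = max(14, 1, 15) = 15
d(Q,G) = max(26, 6, 8) = 26
The largest is to G.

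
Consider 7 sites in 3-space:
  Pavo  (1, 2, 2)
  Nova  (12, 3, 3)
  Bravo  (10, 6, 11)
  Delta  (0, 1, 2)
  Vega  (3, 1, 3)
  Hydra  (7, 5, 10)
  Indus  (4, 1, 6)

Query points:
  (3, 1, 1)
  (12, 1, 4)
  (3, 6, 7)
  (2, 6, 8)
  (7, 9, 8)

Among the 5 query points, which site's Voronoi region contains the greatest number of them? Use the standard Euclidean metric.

Hydra

(3, 1, 1) — d² to each: Pavo:6, Nova:89, Bravo:174, Delta:10, Vega:4, Hydra:113, Indus:26 → nearest is Vega
(12, 1, 4) — d² to each: Pavo:126, Nova:5, Bravo:78, Delta:148, Vega:82, Hydra:77, Indus:68 → nearest is Nova
(3, 6, 7) — d² to each: Pavo:45, Nova:106, Bravo:65, Delta:59, Vega:41, Hydra:26, Indus:27 → nearest is Hydra
(2, 6, 8) — d² to each: Pavo:53, Nova:134, Bravo:73, Delta:65, Vega:51, Hydra:30, Indus:33 → nearest is Hydra
(7, 9, 8) — d² to each: Pavo:121, Nova:86, Bravo:27, Delta:149, Vega:105, Hydra:20, Indus:77 → nearest is Hydra
Tally — Nova:1, Vega:1, Hydra:3. Hydra captures the most (3).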